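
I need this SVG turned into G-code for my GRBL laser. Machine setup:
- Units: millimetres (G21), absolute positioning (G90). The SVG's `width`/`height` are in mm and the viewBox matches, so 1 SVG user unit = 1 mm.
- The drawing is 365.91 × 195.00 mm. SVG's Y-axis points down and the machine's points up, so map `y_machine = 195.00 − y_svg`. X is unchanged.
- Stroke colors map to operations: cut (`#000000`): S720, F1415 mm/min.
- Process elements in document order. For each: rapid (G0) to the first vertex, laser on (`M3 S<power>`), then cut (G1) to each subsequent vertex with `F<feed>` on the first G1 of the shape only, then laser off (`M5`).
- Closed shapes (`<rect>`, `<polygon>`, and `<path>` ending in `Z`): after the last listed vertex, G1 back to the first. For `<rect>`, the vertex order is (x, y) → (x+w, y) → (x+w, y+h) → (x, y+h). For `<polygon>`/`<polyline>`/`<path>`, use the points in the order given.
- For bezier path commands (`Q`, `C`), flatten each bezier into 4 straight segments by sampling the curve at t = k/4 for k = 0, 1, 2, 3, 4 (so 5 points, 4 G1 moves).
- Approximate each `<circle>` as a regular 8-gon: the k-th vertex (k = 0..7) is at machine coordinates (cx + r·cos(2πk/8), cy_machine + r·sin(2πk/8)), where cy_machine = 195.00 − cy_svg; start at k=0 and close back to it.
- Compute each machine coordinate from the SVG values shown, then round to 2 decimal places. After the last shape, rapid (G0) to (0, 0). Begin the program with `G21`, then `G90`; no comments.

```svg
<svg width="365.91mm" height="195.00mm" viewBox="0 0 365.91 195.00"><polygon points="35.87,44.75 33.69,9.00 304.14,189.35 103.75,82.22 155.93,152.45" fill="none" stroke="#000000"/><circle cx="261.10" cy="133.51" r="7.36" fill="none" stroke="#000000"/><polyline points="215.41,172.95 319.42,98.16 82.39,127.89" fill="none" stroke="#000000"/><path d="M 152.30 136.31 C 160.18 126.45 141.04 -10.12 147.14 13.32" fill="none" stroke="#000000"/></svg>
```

1 u = 1 mm; y_m = 195.00 − y.

[1] `<polygon>` closed polygon, #000000→cut S720 F1415: (35.87,150.25) → (33.69,186.00) → (304.14,5.65) → (103.75,112.78) → (155.93,42.55) → (35.87,150.25) (closed)

[2] `<circle>` circle, #000000→cut S720 F1415: (268.46,61.49) → (266.30,66.69) → (261.10,68.85) → (255.90,66.69) → (253.74,61.49) → (255.90,56.29) → (261.10,54.13) → (266.30,56.29) → (268.46,61.49) (closed)

[3] `<polyline>` open polyline, #000000→cut S720 F1415: (215.41,22.05) → (319.42,96.84) → (82.39,67.11)

[4] `<path>` cubic bezier, #000000→cut S720 F1415: (152.30,58.69) → (153.96,85.36) → (150.39,132.67) → (146.48,173.74) → (147.14,181.68)

G21
G90
G0 X35.87 Y150.25
M3 S720
G1 X33.69 Y186.00 F1415
G1 X304.14 Y5.65
G1 X103.75 Y112.78
G1 X155.93 Y42.55
G1 X35.87 Y150.25
M5
G0 X268.46 Y61.49
M3 S720
G1 X266.30 Y66.69 F1415
G1 X261.10 Y68.85
G1 X255.90 Y66.69
G1 X253.74 Y61.49
G1 X255.90 Y56.29
G1 X261.10 Y54.13
G1 X266.30 Y56.29
G1 X268.46 Y61.49
M5
G0 X215.41 Y22.05
M3 S720
G1 X319.42 Y96.84 F1415
G1 X82.39 Y67.11
M5
G0 X152.30 Y58.69
M3 S720
G1 X153.96 Y85.36 F1415
G1 X150.39 Y132.67
G1 X146.48 Y173.74
G1 X147.14 Y181.68
M5
G0 X0.00 Y0.00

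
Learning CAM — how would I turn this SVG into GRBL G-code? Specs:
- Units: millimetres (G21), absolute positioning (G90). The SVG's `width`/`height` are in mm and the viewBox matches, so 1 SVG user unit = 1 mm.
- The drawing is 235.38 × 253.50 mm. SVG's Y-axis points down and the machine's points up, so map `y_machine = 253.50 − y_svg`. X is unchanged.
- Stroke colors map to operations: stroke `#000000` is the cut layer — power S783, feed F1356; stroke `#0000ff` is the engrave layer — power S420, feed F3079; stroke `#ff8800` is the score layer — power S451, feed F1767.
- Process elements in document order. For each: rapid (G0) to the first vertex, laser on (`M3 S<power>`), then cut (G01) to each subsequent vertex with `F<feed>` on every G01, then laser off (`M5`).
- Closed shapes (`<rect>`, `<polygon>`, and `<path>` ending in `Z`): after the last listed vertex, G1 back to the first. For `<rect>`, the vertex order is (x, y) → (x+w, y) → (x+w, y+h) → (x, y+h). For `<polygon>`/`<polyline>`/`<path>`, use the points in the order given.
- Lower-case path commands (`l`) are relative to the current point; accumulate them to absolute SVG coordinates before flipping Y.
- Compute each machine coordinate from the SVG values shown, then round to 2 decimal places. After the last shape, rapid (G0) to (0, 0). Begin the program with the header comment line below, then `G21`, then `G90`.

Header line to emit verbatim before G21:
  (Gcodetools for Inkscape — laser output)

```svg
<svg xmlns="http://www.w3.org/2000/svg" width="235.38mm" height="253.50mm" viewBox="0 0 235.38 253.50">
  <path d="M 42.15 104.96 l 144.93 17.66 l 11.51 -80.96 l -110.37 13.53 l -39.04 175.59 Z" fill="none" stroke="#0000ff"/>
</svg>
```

Since the viewBox matches the mm dimensions, user units are millimetres directly. The only transform is the Y-flip y_m = 253.50 − y_svg.

Shape 1 is a closed polygon drawn with `<path>`. Its stroke #0000ff means engrave at S420, F3079. After flipping Y the toolpath is (42.15,148.54) → (187.08,130.88) → (198.59,211.84) → (88.22,198.31) → (49.18,22.72) → (42.15,148.54), returning to the start.

(Gcodetools for Inkscape — laser output)
G21
G90
G0 X42.15 Y148.54
M3 S420
G01 X187.08 Y130.88 F3079
G01 X198.59 Y211.84 F3079
G01 X88.22 Y198.31 F3079
G01 X49.18 Y22.72 F3079
G01 X42.15 Y148.54 F3079
M5
G0 X0.00 Y0.00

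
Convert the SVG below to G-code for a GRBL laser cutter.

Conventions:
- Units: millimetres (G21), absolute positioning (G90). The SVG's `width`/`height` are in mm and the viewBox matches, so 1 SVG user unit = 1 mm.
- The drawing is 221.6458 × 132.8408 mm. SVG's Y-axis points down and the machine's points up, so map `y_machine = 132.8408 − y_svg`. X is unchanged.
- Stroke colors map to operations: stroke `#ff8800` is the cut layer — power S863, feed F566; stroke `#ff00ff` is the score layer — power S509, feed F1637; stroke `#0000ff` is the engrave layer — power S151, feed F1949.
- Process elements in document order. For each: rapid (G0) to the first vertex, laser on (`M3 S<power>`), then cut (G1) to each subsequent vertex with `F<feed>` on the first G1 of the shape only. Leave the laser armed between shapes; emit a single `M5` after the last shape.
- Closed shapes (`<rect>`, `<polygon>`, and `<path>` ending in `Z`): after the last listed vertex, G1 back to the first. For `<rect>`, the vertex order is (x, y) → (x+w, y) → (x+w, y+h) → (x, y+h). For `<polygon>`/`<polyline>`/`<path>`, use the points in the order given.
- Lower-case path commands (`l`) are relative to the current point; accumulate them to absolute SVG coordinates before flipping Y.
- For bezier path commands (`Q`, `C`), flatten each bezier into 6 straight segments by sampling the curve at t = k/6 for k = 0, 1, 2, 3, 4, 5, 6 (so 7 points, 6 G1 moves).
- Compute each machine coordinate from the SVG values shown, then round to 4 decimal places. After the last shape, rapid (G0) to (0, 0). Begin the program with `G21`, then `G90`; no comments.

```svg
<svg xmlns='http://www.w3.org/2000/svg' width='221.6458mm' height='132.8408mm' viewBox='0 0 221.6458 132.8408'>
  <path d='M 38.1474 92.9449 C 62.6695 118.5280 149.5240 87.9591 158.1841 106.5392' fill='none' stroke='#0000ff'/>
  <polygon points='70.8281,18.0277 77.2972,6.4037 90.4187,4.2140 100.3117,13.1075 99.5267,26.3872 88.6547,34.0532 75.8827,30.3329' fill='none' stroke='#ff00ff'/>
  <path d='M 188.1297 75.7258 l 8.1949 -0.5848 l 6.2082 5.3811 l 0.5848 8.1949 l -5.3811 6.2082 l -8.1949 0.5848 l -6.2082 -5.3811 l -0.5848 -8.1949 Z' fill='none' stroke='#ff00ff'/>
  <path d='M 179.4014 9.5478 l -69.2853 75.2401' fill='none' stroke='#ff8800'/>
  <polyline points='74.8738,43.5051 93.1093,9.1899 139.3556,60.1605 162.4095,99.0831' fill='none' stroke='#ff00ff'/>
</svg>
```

Since the viewBox matches the mm dimensions, user units are millimetres directly. The only transform is the Y-flip y_m = 132.8408 − y_svg.

Shape 1 is a cubic bezier drawn with `<path>`. Its stroke #0000ff means engrave at S151, F1949. After flipping Y the toolpath is (38.1474,39.8959) → (54.9522,31.2962) → (78.2423,29.1301) → (104.1140,30.4726) → (128.6639,32.3987) → (147.9884,31.9834) → (158.1841,26.3016).

Shape 2 is a regular polygon drawn with `<polygon>`. Its stroke #ff00ff means score at S509, F1637. After flipping Y the toolpath is (70.8281,114.8131) → (77.2972,126.4371) → (90.4187,128.6268) → (100.3117,119.7333) → (99.5267,106.4536) → (88.6547,98.7876) → (75.8827,102.5079) → (70.8281,114.8131), returning to the start.

Shape 3 is a regular polygon drawn with `<path>`. Its stroke #ff00ff means score at S509, F1637. After flipping Y the toolpath is (188.1297,57.1150) → (196.3246,57.6998) → (202.5328,52.3187) → (203.1176,44.1238) → (197.7365,37.9156) → (189.5416,37.3308) → (183.3334,42.7119) → (182.7486,50.9068) → (188.1297,57.1150), returning to the start.

Shape 4 is a line segment drawn with `<path>`. Its stroke #ff8800 means cut at S863, F566. After flipping Y the toolpath is (179.4014,123.2930) → (110.1161,48.0529).

Shape 5 is a open polyline drawn with `<polyline>`. Its stroke #ff00ff means score at S509, F1637. After flipping Y the toolpath is (74.8738,89.3357) → (93.1093,123.6509) → (139.3556,72.6803) → (162.4095,33.7577).

G21
G90
G0 X38.1474 Y39.8959
M3 S151
G1 X54.9522 Y31.2962 F1949
G1 X78.2423 Y29.1301
G1 X104.1140 Y30.4726
G1 X128.6639 Y32.3987
G1 X147.9884 Y31.9834
G1 X158.1841 Y26.3016
G0 X70.8281 Y114.8131
M3 S509
G1 X77.2972 Y126.4371 F1637
G1 X90.4187 Y128.6268
G1 X100.3117 Y119.7333
G1 X99.5267 Y106.4536
G1 X88.6547 Y98.7876
G1 X75.8827 Y102.5079
G1 X70.8281 Y114.8131
G0 X188.1297 Y57.1150
M3 S509
G1 X196.3246 Y57.6998 F1637
G1 X202.5328 Y52.3187
G1 X203.1176 Y44.1238
G1 X197.7365 Y37.9156
G1 X189.5416 Y37.3308
G1 X183.3334 Y42.7119
G1 X182.7486 Y50.9068
G1 X188.1297 Y57.1150
G0 X179.4014 Y123.2930
M3 S863
G1 X110.1161 Y48.0529 F566
G0 X74.8738 Y89.3357
M3 S509
G1 X93.1093 Y123.6509 F1637
G1 X139.3556 Y72.6803
G1 X162.4095 Y33.7577
M5
G0 X0.0000 Y0.0000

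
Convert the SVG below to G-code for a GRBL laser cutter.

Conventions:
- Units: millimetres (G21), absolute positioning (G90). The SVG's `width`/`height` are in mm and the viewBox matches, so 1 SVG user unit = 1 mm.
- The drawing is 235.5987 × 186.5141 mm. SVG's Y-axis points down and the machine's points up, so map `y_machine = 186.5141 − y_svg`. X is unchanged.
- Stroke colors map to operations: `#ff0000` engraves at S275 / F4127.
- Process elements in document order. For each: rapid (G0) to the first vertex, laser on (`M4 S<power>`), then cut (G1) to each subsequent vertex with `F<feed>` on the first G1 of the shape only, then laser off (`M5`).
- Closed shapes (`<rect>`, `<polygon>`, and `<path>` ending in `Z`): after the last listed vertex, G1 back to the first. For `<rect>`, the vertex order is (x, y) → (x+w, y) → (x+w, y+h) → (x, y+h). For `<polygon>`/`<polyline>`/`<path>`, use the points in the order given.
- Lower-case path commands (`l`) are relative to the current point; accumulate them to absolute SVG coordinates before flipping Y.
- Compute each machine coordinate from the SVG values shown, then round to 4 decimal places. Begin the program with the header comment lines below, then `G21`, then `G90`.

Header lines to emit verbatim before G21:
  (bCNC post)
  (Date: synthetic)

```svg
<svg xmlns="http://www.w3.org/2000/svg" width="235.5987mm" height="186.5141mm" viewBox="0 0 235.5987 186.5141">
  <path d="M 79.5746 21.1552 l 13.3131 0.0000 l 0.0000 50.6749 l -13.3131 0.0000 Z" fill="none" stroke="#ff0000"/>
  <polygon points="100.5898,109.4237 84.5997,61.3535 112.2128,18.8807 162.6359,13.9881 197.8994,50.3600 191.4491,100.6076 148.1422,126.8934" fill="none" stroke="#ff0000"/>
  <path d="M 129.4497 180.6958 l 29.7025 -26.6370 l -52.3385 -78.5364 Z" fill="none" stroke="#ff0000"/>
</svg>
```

(bCNC post)
(Date: synthetic)
G21
G90
G0 X79.5746 Y165.3589
M4 S275
G1 X92.8877 Y165.3589 F4127
G1 X92.8877 Y114.6840
G1 X79.5746 Y114.6840
G1 X79.5746 Y165.3589
M5
G0 X100.5898 Y77.0904
M4 S275
G1 X84.5997 Y125.1606 F4127
G1 X112.2128 Y167.6334
G1 X162.6359 Y172.5260
G1 X197.8994 Y136.1541
G1 X191.4491 Y85.9065
G1 X148.1422 Y59.6207
G1 X100.5898 Y77.0904
M5
G0 X129.4497 Y5.8183
M4 S275
G1 X159.1522 Y32.4553 F4127
G1 X106.8137 Y110.9917
G1 X129.4497 Y5.8183
M5

1 u = 1 mm; y_m = 186.5141 − y.

[1] `<path>` rectangle, #ff0000→engrave S275 F4127: (79.5746,165.3589) → (92.8877,165.3589) → (92.8877,114.6840) → (79.5746,114.6840) → (79.5746,165.3589) (closed)

[2] `<polygon>` regular polygon, #ff0000→engrave S275 F4127: (100.5898,77.0904) → (84.5997,125.1606) → (112.2128,167.6334) → (162.6359,172.5260) → (197.8994,136.1541) → (191.4491,85.9065) → (148.1422,59.6207) → (100.5898,77.0904) (closed)

[3] `<path>` closed polygon, #ff0000→engrave S275 F4127: (129.4497,5.8183) → (159.1522,32.4553) → (106.8137,110.9917) → (129.4497,5.8183) (closed)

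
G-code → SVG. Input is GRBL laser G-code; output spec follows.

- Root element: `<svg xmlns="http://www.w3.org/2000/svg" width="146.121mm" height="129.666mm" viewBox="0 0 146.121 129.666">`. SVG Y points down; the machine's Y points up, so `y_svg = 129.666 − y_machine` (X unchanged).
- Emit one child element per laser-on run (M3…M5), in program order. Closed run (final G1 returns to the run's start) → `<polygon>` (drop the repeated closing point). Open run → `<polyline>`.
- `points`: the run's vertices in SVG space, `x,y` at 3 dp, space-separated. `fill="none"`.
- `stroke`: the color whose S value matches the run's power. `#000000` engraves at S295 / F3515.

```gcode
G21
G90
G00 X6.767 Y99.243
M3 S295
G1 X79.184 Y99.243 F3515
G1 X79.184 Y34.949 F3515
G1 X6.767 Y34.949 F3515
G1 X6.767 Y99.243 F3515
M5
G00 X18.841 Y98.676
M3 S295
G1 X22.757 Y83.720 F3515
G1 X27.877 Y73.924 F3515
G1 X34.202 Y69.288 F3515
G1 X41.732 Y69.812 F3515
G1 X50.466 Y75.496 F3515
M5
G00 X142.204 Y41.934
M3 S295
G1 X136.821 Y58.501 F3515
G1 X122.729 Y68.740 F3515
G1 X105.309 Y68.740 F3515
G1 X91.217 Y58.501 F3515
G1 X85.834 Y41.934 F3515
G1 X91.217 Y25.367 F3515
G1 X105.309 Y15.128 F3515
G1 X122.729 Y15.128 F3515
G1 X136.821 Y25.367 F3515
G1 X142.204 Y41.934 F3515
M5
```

Machine Y-up, SVG Y-down with viewBox height 129.666, so y_svg = 129.666 − y_machine; X carries over. Every run uses S295, so all elements get stroke `#000000` (engrave).

Run 1: The run returns to its start, so emit a `<polygon>` with points (Y-flipped): 6.767,30.423 79.184,30.423 79.184,94.717 6.767,94.717.

Run 2: The run is open, so emit a `<polyline>` with points (Y-flipped): 18.841,30.990 22.757,45.946 27.877,55.742 34.202,60.378 41.732,59.854 50.466,54.170.

Run 3: The run returns to its start, so emit a `<polygon>` with points (Y-flipped): 142.204,87.732 136.821,71.165 122.729,60.926 105.309,60.926 91.217,71.165 85.834,87.732 91.217,104.299 105.309,114.538 122.729,114.538 136.821,104.299.

<svg xmlns="http://www.w3.org/2000/svg" width="146.121mm" height="129.666mm" viewBox="0 0 146.121 129.666">
  <polygon points="6.767,30.423 79.184,30.423 79.184,94.717 6.767,94.717" fill="none" stroke="#000000"/>
  <polyline points="18.841,30.990 22.757,45.946 27.877,55.742 34.202,60.378 41.732,59.854 50.466,54.170" fill="none" stroke="#000000"/>
  <polygon points="142.204,87.732 136.821,71.165 122.729,60.926 105.309,60.926 91.217,71.165 85.834,87.732 91.217,104.299 105.309,114.538 122.729,114.538 136.821,104.299" fill="none" stroke="#000000"/>
</svg>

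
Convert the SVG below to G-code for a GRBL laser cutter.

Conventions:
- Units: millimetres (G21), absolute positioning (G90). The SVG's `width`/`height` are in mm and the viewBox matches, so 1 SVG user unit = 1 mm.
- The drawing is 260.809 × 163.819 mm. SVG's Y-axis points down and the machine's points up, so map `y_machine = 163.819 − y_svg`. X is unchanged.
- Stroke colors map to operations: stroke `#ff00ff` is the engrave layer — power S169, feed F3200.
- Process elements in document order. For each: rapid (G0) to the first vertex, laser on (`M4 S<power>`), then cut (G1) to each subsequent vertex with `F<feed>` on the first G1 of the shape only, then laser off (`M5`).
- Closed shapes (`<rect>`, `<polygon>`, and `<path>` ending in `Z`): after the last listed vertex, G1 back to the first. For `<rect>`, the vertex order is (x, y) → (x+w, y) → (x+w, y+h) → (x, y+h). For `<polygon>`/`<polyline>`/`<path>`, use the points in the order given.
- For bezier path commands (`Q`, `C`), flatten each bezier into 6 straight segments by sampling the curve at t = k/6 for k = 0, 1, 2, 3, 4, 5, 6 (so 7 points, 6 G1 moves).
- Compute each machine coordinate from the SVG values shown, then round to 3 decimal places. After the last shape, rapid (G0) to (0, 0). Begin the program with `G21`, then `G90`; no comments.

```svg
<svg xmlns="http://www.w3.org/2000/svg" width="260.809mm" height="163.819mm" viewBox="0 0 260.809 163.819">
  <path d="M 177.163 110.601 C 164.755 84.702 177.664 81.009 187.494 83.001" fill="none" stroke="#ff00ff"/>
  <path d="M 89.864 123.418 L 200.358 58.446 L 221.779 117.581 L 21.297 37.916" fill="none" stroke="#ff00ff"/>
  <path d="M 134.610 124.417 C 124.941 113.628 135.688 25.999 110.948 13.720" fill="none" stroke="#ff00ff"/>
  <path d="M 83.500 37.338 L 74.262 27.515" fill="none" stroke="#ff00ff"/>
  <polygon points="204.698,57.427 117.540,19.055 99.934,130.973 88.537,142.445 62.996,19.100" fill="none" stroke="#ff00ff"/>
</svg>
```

G21
G90
G0 X177.163 Y53.218
M4 S169
G1 X172.937 Y64.393 F3200
G1 X172.142 Y72.327
G1 X173.989 Y77.477
G1 X177.689 Y80.303
G1 X182.454 Y81.264
G1 X187.494 Y80.818
M5
G0 X89.864 Y40.401
M4 S169
G1 X200.358 Y105.373 F3200
G1 X221.779 Y46.238
G1 X21.297 Y125.903
M5
G0 X134.610 Y39.402
M4 S169
G1 X131.218 Y50.495 F3200
G1 X129.676 Y70.168
G1 X128.431 Y94.192
G1 X125.929 Y118.340
G1 X120.620 Y138.385
G1 X110.948 Y150.099
M5
G0 X83.500 Y126.481
M4 S169
G1 X74.262 Y136.304 F3200
M5
G0 X204.698 Y106.392
M4 S169
G1 X117.540 Y144.764 F3200
G1 X99.934 Y32.846
G1 X88.537 Y21.374
G1 X62.996 Y144.719
G1 X204.698 Y106.392
M5
G0 X0.000 Y0.000

viewBox `0 0 260.809 163.819` with mm width/height → 1 unit = 1 mm. Flip: y_m = 163.819 − y_svg.

**Shape 1** — `<path>` cubic bezier, stroke `#ff00ff` → engrave (S169, F3200). Control points (SVG): P0=(177.163,110.601), P1=(164.755,84.702), P2=(177.664,81.009), P3=(187.494,83.001); sampled at t=k/6. Machine vertices: (177.163,53.218) → (172.937,64.393) → (172.142,72.327) → (173.989,77.477) → (177.689,80.303) → (182.454,81.264) → (187.494,80.818). Open path.

**Shape 2** — `<path>` open polyline, stroke `#ff00ff` → engrave (S169, F3200). Machine vertices: (89.864,40.401) → (200.358,105.373) → (221.779,46.238) → (21.297,125.903). Open path.

**Shape 3** — `<path>` cubic bezier, stroke `#ff00ff` → engrave (S169, F3200). Control points (SVG): P0=(134.610,124.417), P1=(124.941,113.628), P2=(135.688,25.999), P3=(110.948,13.720); sampled at t=k/6. Machine vertices: (134.610,39.402) → (131.218,50.495) → (129.676,70.168) → (128.431,94.192) → (125.929,118.340) → (120.620,138.385) → (110.948,150.099). Open path.

**Shape 4** — `<path>` line segment, stroke `#ff00ff` → engrave (S169, F3200). Machine vertices: (83.500,126.481) → (74.262,136.304). Open path.

**Shape 5** — `<polygon>` closed polygon, stroke `#ff00ff` → engrave (S169, F3200). Machine vertices: (204.698,106.392) → (117.540,144.764) → (99.934,32.846) → (88.537,21.374) → (62.996,144.719) → (204.698,106.392). Closed: final G1 returns to the first vertex.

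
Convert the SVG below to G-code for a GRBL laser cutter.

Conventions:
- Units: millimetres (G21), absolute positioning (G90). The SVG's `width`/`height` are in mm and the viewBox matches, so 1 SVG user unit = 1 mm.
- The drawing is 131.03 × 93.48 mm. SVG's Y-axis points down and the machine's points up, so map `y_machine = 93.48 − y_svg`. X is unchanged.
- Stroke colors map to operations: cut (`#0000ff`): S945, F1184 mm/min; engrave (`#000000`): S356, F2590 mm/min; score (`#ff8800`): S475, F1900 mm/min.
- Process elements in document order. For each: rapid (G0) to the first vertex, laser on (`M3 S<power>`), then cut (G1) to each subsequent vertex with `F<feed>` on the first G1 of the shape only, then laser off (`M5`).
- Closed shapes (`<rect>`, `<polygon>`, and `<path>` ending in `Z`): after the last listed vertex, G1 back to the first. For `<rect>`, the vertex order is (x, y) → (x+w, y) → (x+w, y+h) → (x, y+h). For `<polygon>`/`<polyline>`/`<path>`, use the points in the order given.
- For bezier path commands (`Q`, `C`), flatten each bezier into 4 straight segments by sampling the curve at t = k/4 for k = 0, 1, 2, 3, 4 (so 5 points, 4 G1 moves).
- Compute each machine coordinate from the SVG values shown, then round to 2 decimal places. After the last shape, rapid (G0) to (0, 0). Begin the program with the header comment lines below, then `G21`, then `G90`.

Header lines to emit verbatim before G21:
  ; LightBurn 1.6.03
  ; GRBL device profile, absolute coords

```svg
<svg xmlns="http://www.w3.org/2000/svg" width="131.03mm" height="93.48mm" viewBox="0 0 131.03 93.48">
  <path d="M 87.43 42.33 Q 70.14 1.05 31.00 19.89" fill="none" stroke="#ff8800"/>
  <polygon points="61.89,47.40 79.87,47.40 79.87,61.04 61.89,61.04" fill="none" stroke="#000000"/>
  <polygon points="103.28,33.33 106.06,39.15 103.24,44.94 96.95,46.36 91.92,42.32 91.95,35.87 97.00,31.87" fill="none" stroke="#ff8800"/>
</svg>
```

; LightBurn 1.6.03
; GRBL device profile, absolute coords
G21
G90
G0 X87.43 Y51.15
M3 S475
G1 X77.42 Y68.03 F1900
G1 X64.68 Y77.40
G1 X49.20 Y79.25
G1 X31.00 Y73.59
M5
G0 X61.89 Y46.08
M3 S356
G1 X79.87 Y46.08 F2590
G1 X79.87 Y32.44
G1 X61.89 Y32.44
G1 X61.89 Y46.08
M5
G0 X103.28 Y60.15
M3 S475
G1 X106.06 Y54.33 F1900
G1 X103.24 Y48.54
G1 X96.95 Y47.12
G1 X91.92 Y51.16
G1 X91.95 Y57.61
G1 X97.00 Y61.61
G1 X103.28 Y60.15
M5
G0 X0.00 Y0.00

Since the viewBox matches the mm dimensions, user units are millimetres directly. The only transform is the Y-flip y_m = 93.48 − y_svg.

Shape 1 is a quadratic bezier drawn with `<path>`. Its stroke #ff8800 means score at S475, F1900. After flipping Y the toolpath is (87.43,51.15) → (77.42,68.03) → (64.68,77.40) → (49.20,79.25) → (31.00,73.59).

Shape 2 is a rectangle drawn with `<polygon>`. Its stroke #000000 means engrave at S356, F2590. After flipping Y the toolpath is (61.89,46.08) → (79.87,46.08) → (79.87,32.44) → (61.89,32.44) → (61.89,46.08), returning to the start.

Shape 3 is a regular polygon drawn with `<polygon>`. Its stroke #ff8800 means score at S475, F1900. After flipping Y the toolpath is (103.28,60.15) → (106.06,54.33) → (103.24,48.54) → (96.95,47.12) → (91.92,51.16) → (91.95,57.61) → (97.00,61.61) → (103.28,60.15), returning to the start.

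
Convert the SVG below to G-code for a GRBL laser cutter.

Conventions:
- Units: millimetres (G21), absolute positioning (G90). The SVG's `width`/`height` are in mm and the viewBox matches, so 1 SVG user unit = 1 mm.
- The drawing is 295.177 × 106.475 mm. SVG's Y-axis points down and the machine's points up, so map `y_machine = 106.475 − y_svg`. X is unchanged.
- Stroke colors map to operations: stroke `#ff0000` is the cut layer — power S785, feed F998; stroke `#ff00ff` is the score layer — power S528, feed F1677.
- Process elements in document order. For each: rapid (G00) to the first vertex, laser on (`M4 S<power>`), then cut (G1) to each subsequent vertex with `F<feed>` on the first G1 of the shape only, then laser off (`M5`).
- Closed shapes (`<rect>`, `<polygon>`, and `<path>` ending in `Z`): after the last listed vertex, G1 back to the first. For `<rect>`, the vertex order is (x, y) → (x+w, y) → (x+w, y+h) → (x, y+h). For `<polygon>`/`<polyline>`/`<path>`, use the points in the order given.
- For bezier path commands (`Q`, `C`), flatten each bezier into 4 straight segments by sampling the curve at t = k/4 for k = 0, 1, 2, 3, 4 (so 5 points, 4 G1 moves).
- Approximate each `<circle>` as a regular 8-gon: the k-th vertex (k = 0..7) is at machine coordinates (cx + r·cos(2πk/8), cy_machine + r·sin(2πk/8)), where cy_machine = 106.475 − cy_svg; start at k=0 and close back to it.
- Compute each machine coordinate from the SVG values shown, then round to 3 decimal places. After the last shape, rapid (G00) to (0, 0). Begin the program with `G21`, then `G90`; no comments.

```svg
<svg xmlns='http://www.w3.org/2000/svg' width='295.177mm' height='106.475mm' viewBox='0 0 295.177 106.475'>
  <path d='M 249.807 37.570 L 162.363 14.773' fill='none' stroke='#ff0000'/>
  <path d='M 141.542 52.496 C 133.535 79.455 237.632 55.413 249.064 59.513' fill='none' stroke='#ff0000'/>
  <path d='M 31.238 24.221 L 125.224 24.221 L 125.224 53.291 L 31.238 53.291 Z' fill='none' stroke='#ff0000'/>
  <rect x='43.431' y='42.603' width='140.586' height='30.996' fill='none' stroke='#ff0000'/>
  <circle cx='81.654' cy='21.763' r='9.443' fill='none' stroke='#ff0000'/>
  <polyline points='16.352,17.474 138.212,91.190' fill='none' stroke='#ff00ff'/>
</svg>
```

G21
G90
G00 X249.807 Y68.905
M4 S785
G1 X162.363 Y91.702 F998
M5
G00 X141.542 Y53.979
M4 S785
G1 X153.357 Y42.086 F998
G1 X188.013 Y41.898
G1 X226.315 Y45.997
G1 X249.064 Y46.962
M5
G00 X31.238 Y82.254
M4 S785
G1 X125.224 Y82.254 F998
G1 X125.224 Y53.184
G1 X31.238 Y53.184
G1 X31.238 Y82.254
M5
G00 X43.431 Y63.872
M4 S785
G1 X184.017 Y63.872 F998
G1 X184.017 Y32.876
G1 X43.431 Y32.876
G1 X43.431 Y63.872
M5
G00 X91.097 Y84.712
M4 S785
G1 X88.331 Y91.389 F998
G1 X81.654 Y94.155
G1 X74.977 Y91.389
G1 X72.211 Y84.712
G1 X74.977 Y78.035
G1 X81.654 Y75.269
G1 X88.331 Y78.035
G1 X91.097 Y84.712
M5
G00 X16.352 Y89.001
M4 S528
G1 X138.212 Y15.285 F1677
M5
G00 X0.000 Y0.000

1 u = 1 mm; y_m = 106.475 − y.

[1] `<path>` line segment, #ff0000→cut S785 F998: (249.807,68.905) → (162.363,91.702)

[2] `<path>` cubic bezier, #ff0000→cut S785 F998: (141.542,53.979) → (153.357,42.086) → (188.013,41.898) → (226.315,45.997) → (249.064,46.962)

[3] `<path>` rectangle, #ff0000→cut S785 F998: (31.238,82.254) → (125.224,82.254) → (125.224,53.184) → (31.238,53.184) → (31.238,82.254) (closed)

[4] `<rect>` rectangle, #ff0000→cut S785 F998: (43.431,63.872) → (184.017,63.872) → (184.017,32.876) → (43.431,32.876) → (43.431,63.872) (closed)

[5] `<circle>` circle, #ff0000→cut S785 F998: (91.097,84.712) → (88.331,91.389) → (81.654,94.155) → (74.977,91.389) → (72.211,84.712) → (74.977,78.035) → (81.654,75.269) → (88.331,78.035) → (91.097,84.712) (closed)

[6] `<polyline>` line segment, #ff00ff→score S528 F1677: (16.352,89.001) → (138.212,15.285)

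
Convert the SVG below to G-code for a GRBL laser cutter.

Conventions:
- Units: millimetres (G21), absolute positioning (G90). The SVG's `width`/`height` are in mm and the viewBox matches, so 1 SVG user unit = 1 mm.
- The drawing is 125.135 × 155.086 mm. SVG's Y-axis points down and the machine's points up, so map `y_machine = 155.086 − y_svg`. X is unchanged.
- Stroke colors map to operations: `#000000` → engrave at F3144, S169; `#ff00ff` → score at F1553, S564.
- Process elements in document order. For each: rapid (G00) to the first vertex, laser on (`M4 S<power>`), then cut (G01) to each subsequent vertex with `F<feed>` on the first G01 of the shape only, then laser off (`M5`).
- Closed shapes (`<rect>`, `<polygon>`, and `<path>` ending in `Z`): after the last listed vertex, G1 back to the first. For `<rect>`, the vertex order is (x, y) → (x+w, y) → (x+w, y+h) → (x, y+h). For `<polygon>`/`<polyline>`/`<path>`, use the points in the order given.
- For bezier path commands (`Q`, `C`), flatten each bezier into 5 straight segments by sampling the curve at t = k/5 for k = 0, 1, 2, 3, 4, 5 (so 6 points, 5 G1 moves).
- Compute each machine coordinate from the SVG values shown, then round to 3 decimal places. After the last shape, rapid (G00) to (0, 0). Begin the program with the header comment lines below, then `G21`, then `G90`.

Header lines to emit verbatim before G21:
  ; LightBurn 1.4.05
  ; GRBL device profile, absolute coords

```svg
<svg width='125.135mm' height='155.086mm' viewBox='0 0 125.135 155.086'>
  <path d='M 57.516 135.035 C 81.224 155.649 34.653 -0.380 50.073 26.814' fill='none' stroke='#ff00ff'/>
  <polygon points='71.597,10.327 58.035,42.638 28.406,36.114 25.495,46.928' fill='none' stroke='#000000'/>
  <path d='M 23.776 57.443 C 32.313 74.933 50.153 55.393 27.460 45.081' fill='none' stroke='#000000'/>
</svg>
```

; LightBurn 1.4.05
; GRBL device profile, absolute coords
G21
G90
G00 X57.516 Y20.051
M4 S564
G01 X64.365 Y26.001 F1553
G01 X60.697 Y57.071
G01 X52.859 Y95.989
G01 X47.202 Y125.481
G01 X50.073 Y128.272
M5
G00 X71.597 Y144.759
M4 S169
G01 X58.035 Y112.448 F3144
G01 X28.406 Y118.972
G01 X25.495 Y108.158
G01 X71.597 Y144.759
M5
G00 X23.776 Y97.643
M4 S169
G01 X29.616 Y91.223 F3144
G01 X35.296 Y91.469
G01 X38.425 Y96.162
G01 X36.611 Y103.081
G01 X27.460 Y110.005
M5
G00 X0.000 Y0.000

viewBox `0 0 125.135 155.086` with mm width/height → 1 unit = 1 mm. Flip: y_m = 155.086 − y_svg.

**Shape 1** — `<path>` cubic bezier, stroke `#ff00ff` → score (S564, F1553). Control points (SVG): P0=(57.516,135.035), P1=(81.224,155.649), P2=(34.653,-0.380), P3=(50.073,26.814); sampled at t=k/5. Machine vertices: (57.516,20.051) → (64.365,26.001) → (60.697,57.071) → (52.859,95.989) → (47.202,125.481) → (50.073,128.272). Open path.

**Shape 2** — `<polygon>` closed polygon, stroke `#000000` → engrave (S169, F3144). Machine vertices: (71.597,144.759) → (58.035,112.448) → (28.406,118.972) → (25.495,108.158) → (71.597,144.759). Closed: final G1 returns to the first vertex.

**Shape 3** — `<path>` cubic bezier, stroke `#000000` → engrave (S169, F3144). Control points (SVG): P0=(23.776,57.443), P1=(32.313,74.933), P2=(50.153,55.393), P3=(27.460,45.081); sampled at t=k/5. Machine vertices: (23.776,97.643) → (29.616,91.223) → (35.296,91.469) → (38.425,96.162) → (36.611,103.081) → (27.460,110.005). Open path.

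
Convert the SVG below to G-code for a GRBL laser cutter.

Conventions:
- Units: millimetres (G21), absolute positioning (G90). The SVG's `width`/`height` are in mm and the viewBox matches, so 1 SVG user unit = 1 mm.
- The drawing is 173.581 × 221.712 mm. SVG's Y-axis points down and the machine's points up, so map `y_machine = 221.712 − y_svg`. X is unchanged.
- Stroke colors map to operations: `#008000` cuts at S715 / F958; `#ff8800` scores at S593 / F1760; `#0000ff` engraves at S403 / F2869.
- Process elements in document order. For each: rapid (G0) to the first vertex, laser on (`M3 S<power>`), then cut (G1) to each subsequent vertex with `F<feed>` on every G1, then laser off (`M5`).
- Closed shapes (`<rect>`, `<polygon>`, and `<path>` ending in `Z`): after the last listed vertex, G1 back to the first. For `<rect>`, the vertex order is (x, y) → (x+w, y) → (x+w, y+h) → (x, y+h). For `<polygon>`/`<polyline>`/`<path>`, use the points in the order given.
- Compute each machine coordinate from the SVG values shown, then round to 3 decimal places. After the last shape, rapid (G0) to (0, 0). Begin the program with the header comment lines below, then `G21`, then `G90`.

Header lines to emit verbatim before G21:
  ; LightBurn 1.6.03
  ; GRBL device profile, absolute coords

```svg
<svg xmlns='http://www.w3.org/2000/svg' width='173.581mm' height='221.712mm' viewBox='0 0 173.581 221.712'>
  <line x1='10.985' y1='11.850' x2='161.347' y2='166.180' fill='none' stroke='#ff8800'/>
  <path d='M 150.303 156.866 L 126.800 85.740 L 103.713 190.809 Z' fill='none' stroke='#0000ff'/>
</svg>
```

; LightBurn 1.6.03
; GRBL device profile, absolute coords
G21
G90
G0 X10.985 Y209.862
M3 S593
G1 X161.347 Y55.532 F1760
M5
G0 X150.303 Y64.846
M3 S403
G1 X126.800 Y135.972 F2869
G1 X103.713 Y30.903 F2869
G1 X150.303 Y64.846 F2869
M5
G0 X0.000 Y0.000

Since the viewBox matches the mm dimensions, user units are millimetres directly. The only transform is the Y-flip y_m = 221.712 − y_svg.

Shape 1 is a line segment drawn with `<line>`. Its stroke #ff8800 means score at S593, F1760. After flipping Y the toolpath is (10.985,209.862) → (161.347,55.532).

Shape 2 is a closed polygon drawn with `<path>`. Its stroke #0000ff means engrave at S403, F2869. After flipping Y the toolpath is (150.303,64.846) → (126.800,135.972) → (103.713,30.903) → (150.303,64.846), returning to the start.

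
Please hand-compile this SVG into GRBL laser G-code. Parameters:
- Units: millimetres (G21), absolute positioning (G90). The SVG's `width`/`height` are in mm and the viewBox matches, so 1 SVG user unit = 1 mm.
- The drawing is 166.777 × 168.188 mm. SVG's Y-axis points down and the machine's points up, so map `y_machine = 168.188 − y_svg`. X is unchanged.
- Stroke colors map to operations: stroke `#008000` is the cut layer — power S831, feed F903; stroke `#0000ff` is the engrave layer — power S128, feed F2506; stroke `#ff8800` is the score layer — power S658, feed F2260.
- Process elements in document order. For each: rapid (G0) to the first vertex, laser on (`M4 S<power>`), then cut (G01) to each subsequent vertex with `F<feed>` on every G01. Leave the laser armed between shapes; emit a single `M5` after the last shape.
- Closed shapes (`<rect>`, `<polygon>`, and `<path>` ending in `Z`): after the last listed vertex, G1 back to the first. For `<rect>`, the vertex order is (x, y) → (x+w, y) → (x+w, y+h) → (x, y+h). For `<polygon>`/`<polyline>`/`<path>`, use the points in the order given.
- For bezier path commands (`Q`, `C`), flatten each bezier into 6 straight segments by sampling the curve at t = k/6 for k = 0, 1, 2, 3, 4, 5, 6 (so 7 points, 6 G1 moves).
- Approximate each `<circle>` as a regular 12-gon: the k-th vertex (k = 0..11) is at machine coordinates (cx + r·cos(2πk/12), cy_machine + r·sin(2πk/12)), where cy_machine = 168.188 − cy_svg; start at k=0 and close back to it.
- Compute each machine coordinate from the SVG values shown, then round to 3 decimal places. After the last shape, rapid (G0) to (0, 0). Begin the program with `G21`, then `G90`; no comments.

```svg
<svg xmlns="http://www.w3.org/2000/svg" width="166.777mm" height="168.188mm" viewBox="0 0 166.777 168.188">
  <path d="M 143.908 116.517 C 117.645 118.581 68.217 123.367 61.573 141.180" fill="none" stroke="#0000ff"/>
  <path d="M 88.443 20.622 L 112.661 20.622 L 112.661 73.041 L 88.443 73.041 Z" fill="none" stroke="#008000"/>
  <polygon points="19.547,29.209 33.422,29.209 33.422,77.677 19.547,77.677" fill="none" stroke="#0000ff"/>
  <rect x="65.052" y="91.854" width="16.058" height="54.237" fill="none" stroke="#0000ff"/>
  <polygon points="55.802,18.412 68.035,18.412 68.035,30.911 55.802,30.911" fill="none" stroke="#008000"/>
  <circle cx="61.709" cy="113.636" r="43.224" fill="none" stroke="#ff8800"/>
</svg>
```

G21
G90
G0 X143.908 Y51.671
M4 S128
G01 X129.151 Y50.364 F2506
G01 X112.366 Y48.318 F2506
G01 X95.383 Y45.245 F2506
G01 X80.036 Y40.860 F2506
G01 X68.155 Y34.877 F2506
G01 X61.573 Y27.008 F2506
G0 X88.443 Y147.566
M4 S831
G01 X112.661 Y147.566 F903
G01 X112.661 Y95.147 F903
G01 X88.443 Y95.147 F903
G01 X88.443 Y147.566 F903
G0 X19.547 Y138.979
M4 S128
G01 X33.422 Y138.979 F2506
G01 X33.422 Y90.511 F2506
G01 X19.547 Y90.511 F2506
G01 X19.547 Y138.979 F2506
G0 X65.052 Y76.334
M4 S128
G01 X81.110 Y76.334 F2506
G01 X81.110 Y22.097 F2506
G01 X65.052 Y22.097 F2506
G01 X65.052 Y76.334 F2506
G0 X55.802 Y149.776
M4 S831
G01 X68.035 Y149.776 F903
G01 X68.035 Y137.277 F903
G01 X55.802 Y137.277 F903
G01 X55.802 Y149.776 F903
G0 X104.933 Y54.552
M4 S658
G01 X99.142 Y76.164 F2260
G01 X83.321 Y91.985 F2260
G01 X61.709 Y97.776 F2260
G01 X40.097 Y91.985 F2260
G01 X24.276 Y76.164 F2260
G01 X18.485 Y54.552 F2260
G01 X24.276 Y32.940 F2260
G01 X40.097 Y17.119 F2260
G01 X61.709 Y11.328 F2260
G01 X83.321 Y17.119 F2260
G01 X99.142 Y32.940 F2260
G01 X104.933 Y54.552 F2260
M5
G0 X0.000 Y0.000

Since the viewBox matches the mm dimensions, user units are millimetres directly. The only transform is the Y-flip y_m = 168.188 − y_svg.

Shape 1 is a cubic bezier drawn with `<path>`. Its stroke #0000ff means engrave at S128, F2506. After flipping Y the toolpath is (143.908,51.671) → (129.151,50.364) → (112.366,48.318) → (95.383,45.245) → (80.036,40.860) → (68.155,34.877) → (61.573,27.008).

Shape 2 is a rectangle drawn with `<path>`. Its stroke #008000 means cut at S831, F903. After flipping Y the toolpath is (88.443,147.566) → (112.661,147.566) → (112.661,95.147) → (88.443,95.147) → (88.443,147.566), returning to the start.

Shape 3 is a rectangle drawn with `<polygon>`. Its stroke #0000ff means engrave at S128, F2506. After flipping Y the toolpath is (19.547,138.979) → (33.422,138.979) → (33.422,90.511) → (19.547,90.511) → (19.547,138.979), returning to the start.

Shape 4 is a rectangle drawn with `<rect>`. Its stroke #0000ff means engrave at S128, F2506. After flipping Y the toolpath is (65.052,76.334) → (81.110,76.334) → (81.110,22.097) → (65.052,22.097) → (65.052,76.334), returning to the start.

Shape 5 is a rectangle drawn with `<polygon>`. Its stroke #008000 means cut at S831, F903. After flipping Y the toolpath is (55.802,149.776) → (68.035,149.776) → (68.035,137.277) → (55.802,137.277) → (55.802,149.776), returning to the start.

Shape 6 is a circle drawn with `<circle>`. Its stroke #ff8800 means score at S658, F2260. After flipping Y the toolpath is (104.933,54.552) → (99.142,76.164) → (83.321,91.985) → (61.709,97.776) → (40.097,91.985) → (24.276,76.164) → (18.485,54.552) → (24.276,32.940) → (40.097,17.119) → (61.709,11.328) → (83.321,17.119) → (99.142,32.940) → (104.933,54.552), returning to the start.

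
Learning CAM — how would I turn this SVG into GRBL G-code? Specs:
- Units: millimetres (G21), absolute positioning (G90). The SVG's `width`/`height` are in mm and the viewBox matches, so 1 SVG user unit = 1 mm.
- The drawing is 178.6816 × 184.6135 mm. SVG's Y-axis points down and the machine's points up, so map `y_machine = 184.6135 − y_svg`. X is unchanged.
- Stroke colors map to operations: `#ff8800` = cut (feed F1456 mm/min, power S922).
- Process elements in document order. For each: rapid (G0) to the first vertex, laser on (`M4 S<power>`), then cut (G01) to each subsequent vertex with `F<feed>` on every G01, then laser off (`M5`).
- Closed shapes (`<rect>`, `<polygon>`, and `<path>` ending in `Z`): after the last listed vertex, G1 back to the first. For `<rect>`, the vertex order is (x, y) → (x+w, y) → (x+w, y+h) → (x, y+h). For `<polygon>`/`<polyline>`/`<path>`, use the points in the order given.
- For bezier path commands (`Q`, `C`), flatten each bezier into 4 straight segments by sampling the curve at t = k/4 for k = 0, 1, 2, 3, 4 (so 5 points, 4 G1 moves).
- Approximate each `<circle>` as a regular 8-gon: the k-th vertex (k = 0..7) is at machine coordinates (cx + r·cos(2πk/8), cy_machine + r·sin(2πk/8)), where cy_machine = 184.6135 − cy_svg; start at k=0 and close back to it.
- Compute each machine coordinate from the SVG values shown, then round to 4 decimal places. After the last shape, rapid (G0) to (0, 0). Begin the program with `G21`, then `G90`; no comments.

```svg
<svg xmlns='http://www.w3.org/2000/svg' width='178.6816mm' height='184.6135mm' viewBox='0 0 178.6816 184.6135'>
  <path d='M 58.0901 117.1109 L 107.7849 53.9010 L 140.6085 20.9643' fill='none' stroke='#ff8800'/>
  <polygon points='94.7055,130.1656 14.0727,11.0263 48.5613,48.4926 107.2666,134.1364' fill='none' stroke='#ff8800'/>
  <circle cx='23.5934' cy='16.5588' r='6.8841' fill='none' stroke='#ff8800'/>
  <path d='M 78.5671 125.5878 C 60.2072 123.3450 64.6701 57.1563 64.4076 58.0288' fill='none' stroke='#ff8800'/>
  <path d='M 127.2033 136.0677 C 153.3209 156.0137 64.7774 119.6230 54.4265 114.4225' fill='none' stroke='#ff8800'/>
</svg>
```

viewBox `0 0 178.6816 184.6135` with mm width/height → 1 unit = 1 mm. Flip: y_m = 184.6135 − y_svg.

**Shape 1** — `<path>` open polyline, stroke `#ff8800` → cut (S922, F1456). Machine vertices: (58.0901,67.5026) → (107.7849,130.7125) → (140.6085,163.6492). Open path.

**Shape 2** — `<polygon>` closed polygon, stroke `#ff8800` → cut (S922, F1456). Machine vertices: (94.7055,54.4479) → (14.0727,173.5872) → (48.5613,136.1209) → (107.2666,50.4771) → (94.7055,54.4479). Closed: final G1 returns to the first vertex.

**Shape 3** — `<circle>` circle, stroke `#ff8800` → cut (S922, F1456). Machine vertices: (30.4775,168.0547) → (28.4612,172.9225) → (23.5934,174.9388) → (18.7256,172.9225) → (16.7093,168.0547) → (18.7256,163.1869) → (23.5934,161.1706) → (28.4612,163.1869) → (30.4775,168.0547). Closed: final G1 returns to the first vertex.

**Shape 4** — `<path>` cubic bezier, stroke `#ff8800` → cut (S922, F1456). Control points (SVG): P0=(78.5671,125.5878), P1=(60.2072,123.3450), P2=(64.6701,57.1563), P3=(64.4076,58.0288); sampled at t=k/4. Machine vertices: (78.5671,59.0257) → (68.6460,70.6507) → (64.7008,93.9734) → (64.1489,116.7121) → (64.4076,126.5847). Open path.

**Shape 5** — `<path>` cubic bezier, stroke `#ff8800` → cut (S922, F1456). Control points (SVG): P0=(127.2033,136.0677), P1=(153.3209,156.0137), P2=(64.7774,119.6230), P3=(54.4265,114.4225); sampled at t=k/4. Machine vertices: (127.2033,48.5458) → (128.3059,42.7818) → (104.4906,49.9385) → (73.8374,61.8101) → (54.4265,70.1910). Open path.

G21
G90
G0 X58.0901 Y67.5026
M4 S922
G01 X107.7849 Y130.7125 F1456
G01 X140.6085 Y163.6492 F1456
M5
G0 X94.7055 Y54.4479
M4 S922
G01 X14.0727 Y173.5872 F1456
G01 X48.5613 Y136.1209 F1456
G01 X107.2666 Y50.4771 F1456
G01 X94.7055 Y54.4479 F1456
M5
G0 X30.4775 Y168.0547
M4 S922
G01 X28.4612 Y172.9225 F1456
G01 X23.5934 Y174.9388 F1456
G01 X18.7256 Y172.9225 F1456
G01 X16.7093 Y168.0547 F1456
G01 X18.7256 Y163.1869 F1456
G01 X23.5934 Y161.1706 F1456
G01 X28.4612 Y163.1869 F1456
G01 X30.4775 Y168.0547 F1456
M5
G0 X78.5671 Y59.0257
M4 S922
G01 X68.6460 Y70.6507 F1456
G01 X64.7008 Y93.9734 F1456
G01 X64.1489 Y116.7121 F1456
G01 X64.4076 Y126.5847 F1456
M5
G0 X127.2033 Y48.5458
M4 S922
G01 X128.3059 Y42.7818 F1456
G01 X104.4906 Y49.9385 F1456
G01 X73.8374 Y61.8101 F1456
G01 X54.4265 Y70.1910 F1456
M5
G0 X0.0000 Y0.0000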